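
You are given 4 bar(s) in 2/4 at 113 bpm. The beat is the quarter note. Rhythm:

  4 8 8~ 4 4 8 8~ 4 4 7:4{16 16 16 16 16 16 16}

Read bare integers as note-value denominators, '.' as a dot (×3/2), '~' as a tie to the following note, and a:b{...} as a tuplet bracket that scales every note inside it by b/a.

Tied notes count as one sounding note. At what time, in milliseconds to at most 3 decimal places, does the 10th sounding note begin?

1. 0.0ms @ 0 + 530.973ms (1)
2. 530.973ms @ 1 + 265.487ms (1/2)
3. 796.46ms @ 3/2 + 796.46ms (3/2)
4. 1592.92ms @ 3 + 530.973ms (1)
5. 2123.894ms @ 4 + 265.487ms (1/2)
6. 2389.381ms @ 9/2 + 796.46ms (3/2)
7. 3185.841ms @ 6 + 530.973ms (1)
8. 3716.814ms @ 7 + 75.853ms (1/7)
9. 3792.668ms @ 50/7 + 75.853ms (1/7)
10. 3868.521ms @ 51/7 + 75.853ms (1/7)
11. 3944.374ms @ 52/7 + 75.853ms (1/7)
12. 4020.228ms @ 53/7 + 75.853ms (1/7)
13. 4096.081ms @ 54/7 + 75.853ms (1/7)
14. 4171.934ms @ 55/7 + 75.853ms (1/7)

note 10 onset = 51/7b = 3868.521ms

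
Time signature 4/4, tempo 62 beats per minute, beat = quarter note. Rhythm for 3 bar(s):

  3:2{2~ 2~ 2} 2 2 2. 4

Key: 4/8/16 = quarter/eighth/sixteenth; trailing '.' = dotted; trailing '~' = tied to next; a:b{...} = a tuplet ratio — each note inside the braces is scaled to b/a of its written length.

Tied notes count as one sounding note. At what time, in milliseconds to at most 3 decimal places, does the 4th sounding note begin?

note 4 onset = 8b = 7741.935ms

1. 0.0ms @ 0 + 3870.968ms (4)
2. 3870.968ms @ 4 + 1935.484ms (2)
3. 5806.452ms @ 6 + 1935.484ms (2)
4. 7741.935ms @ 8 + 2903.226ms (3)
5. 10645.161ms @ 11 + 967.742ms (1)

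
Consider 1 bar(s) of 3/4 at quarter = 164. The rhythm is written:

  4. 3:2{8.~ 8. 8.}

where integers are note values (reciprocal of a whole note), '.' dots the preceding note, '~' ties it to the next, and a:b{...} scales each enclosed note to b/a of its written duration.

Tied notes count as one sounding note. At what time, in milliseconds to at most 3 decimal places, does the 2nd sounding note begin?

note 2 onset = 3/2b = 548.78ms

1. 0.0ms @ 0 + 548.78ms (3/2)
2. 548.78ms @ 3/2 + 365.854ms (1)
3. 914.634ms @ 5/2 + 182.927ms (1/2)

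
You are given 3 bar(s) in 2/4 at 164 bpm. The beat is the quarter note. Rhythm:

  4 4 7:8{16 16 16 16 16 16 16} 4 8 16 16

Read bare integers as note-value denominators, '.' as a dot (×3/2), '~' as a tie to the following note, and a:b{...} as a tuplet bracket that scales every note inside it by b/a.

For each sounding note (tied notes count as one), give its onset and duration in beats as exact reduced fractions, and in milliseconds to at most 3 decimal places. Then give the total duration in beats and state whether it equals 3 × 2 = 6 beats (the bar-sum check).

1) 0.0ms=0b +365.854ms=1b
2) 365.854ms=1b +365.854ms=1b
3) 731.707ms=2b +104.53ms=2/7b
4) 836.237ms=16/7b +104.53ms=2/7b
5) 940.767ms=18/7b +104.53ms=2/7b
6) 1045.296ms=20/7b +104.53ms=2/7b
7) 1149.826ms=22/7b +104.53ms=2/7b
8) 1254.355ms=24/7b +104.53ms=2/7b
9) 1358.885ms=26/7b +104.53ms=2/7b
10) 1463.415ms=4b +365.854ms=1b
11) 1829.268ms=5b +182.927ms=1/2b
12) 2012.195ms=11/2b +91.463ms=1/4b
13) 2103.659ms=23/4b +91.463ms=1/4b
Σ=6b of 6 (164bpm 2/4) — PASS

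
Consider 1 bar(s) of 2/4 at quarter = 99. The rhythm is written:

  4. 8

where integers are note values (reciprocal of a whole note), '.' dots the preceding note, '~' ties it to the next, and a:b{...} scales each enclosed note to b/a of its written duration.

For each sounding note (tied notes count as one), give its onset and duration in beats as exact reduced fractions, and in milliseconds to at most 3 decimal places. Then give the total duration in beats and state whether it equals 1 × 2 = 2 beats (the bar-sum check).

1) 0.0ms=0b +909.091ms=3/2b
2) 909.091ms=3/2b +303.03ms=1/2b
Σ=2b of 2 (99bpm 2/4) — PASS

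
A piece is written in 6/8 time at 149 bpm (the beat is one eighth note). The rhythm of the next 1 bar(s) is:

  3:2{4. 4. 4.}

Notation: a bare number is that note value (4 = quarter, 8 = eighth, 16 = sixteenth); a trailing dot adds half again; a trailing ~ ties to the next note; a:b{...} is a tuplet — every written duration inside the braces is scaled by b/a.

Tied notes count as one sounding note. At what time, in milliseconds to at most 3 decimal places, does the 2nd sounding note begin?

note 2 onset = 2b = 805.369ms

1. 0.0ms @ 0 + 805.369ms (2)
2. 805.369ms @ 2 + 805.369ms (2)
3. 1610.738ms @ 4 + 805.369ms (2)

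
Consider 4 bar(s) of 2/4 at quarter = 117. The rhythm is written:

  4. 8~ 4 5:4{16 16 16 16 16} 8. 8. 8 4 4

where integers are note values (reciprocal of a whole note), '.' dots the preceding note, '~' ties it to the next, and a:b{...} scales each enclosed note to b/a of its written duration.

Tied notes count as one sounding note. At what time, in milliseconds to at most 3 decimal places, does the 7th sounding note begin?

note 7 onset = 19/5b = 1948.718ms

1. 0.0ms @ 0 + 769.231ms (3/2)
2. 769.231ms @ 3/2 + 769.231ms (3/2)
3. 1538.462ms @ 3 + 102.564ms (1/5)
4. 1641.026ms @ 16/5 + 102.564ms (1/5)
5. 1743.59ms @ 17/5 + 102.564ms (1/5)
6. 1846.154ms @ 18/5 + 102.564ms (1/5)
7. 1948.718ms @ 19/5 + 102.564ms (1/5)
8. 2051.282ms @ 4 + 384.615ms (3/4)
9. 2435.897ms @ 19/4 + 384.615ms (3/4)
10. 2820.513ms @ 11/2 + 256.41ms (1/2)
11. 3076.923ms @ 6 + 512.821ms (1)
12. 3589.744ms @ 7 + 512.821ms (1)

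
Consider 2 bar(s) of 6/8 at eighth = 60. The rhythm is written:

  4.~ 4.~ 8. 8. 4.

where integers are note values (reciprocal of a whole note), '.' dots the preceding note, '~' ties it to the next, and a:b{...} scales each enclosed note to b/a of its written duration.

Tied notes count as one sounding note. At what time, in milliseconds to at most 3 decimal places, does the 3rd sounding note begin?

1. 0.0ms @ 0 + 7500.0ms (15/2)
2. 7500.0ms @ 15/2 + 1500.0ms (3/2)
3. 9000.0ms @ 9 + 3000.0ms (3)

note 3 onset = 9b = 9000.0ms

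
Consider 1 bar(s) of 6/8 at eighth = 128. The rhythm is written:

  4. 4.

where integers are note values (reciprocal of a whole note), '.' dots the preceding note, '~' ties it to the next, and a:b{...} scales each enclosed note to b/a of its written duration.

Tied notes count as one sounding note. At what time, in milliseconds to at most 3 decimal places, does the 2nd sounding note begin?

1. 0.0ms @ 0 + 1406.25ms (3)
2. 1406.25ms @ 3 + 1406.25ms (3)

note 2 onset = 3b = 1406.25ms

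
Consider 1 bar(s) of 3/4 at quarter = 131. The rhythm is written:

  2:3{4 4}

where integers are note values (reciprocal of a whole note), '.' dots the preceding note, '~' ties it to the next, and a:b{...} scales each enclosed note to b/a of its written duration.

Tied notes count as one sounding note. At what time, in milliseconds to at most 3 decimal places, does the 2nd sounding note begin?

note 2 onset = 3/2b = 687.023ms

1. 0.0ms @ 0 + 687.023ms (3/2)
2. 687.023ms @ 3/2 + 687.023ms (3/2)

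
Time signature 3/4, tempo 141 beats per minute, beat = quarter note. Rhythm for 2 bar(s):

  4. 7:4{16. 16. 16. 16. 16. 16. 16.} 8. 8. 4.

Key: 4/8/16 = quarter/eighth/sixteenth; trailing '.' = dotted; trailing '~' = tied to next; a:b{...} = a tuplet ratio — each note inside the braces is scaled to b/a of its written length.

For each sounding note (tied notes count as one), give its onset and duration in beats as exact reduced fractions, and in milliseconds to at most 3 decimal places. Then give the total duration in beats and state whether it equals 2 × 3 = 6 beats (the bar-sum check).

1) 0.0ms=0b +638.298ms=3/2b
2) 638.298ms=3/2b +91.185ms=3/14b
3) 729.483ms=12/7b +91.185ms=3/14b
4) 820.669ms=27/14b +91.185ms=3/14b
5) 911.854ms=15/7b +91.185ms=3/14b
6) 1003.04ms=33/14b +91.185ms=3/14b
7) 1094.225ms=18/7b +91.185ms=3/14b
8) 1185.41ms=39/14b +91.185ms=3/14b
9) 1276.596ms=3b +319.149ms=3/4b
10) 1595.745ms=15/4b +319.149ms=3/4b
11) 1914.894ms=9/2b +638.298ms=3/2b
Σ=6b of 6 (141bpm 3/4) — PASS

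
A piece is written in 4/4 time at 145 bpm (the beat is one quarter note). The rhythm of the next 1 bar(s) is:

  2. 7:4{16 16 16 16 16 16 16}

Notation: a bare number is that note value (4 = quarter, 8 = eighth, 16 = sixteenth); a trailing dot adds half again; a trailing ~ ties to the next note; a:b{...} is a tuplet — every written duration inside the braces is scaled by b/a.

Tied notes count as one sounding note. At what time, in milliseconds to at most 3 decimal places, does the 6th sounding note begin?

note 6 onset = 25/7b = 1477.833ms

1. 0.0ms @ 0 + 1241.379ms (3)
2. 1241.379ms @ 3 + 59.113ms (1/7)
3. 1300.493ms @ 22/7 + 59.113ms (1/7)
4. 1359.606ms @ 23/7 + 59.113ms (1/7)
5. 1418.719ms @ 24/7 + 59.113ms (1/7)
6. 1477.833ms @ 25/7 + 59.113ms (1/7)
7. 1536.946ms @ 26/7 + 59.113ms (1/7)
8. 1596.059ms @ 27/7 + 59.113ms (1/7)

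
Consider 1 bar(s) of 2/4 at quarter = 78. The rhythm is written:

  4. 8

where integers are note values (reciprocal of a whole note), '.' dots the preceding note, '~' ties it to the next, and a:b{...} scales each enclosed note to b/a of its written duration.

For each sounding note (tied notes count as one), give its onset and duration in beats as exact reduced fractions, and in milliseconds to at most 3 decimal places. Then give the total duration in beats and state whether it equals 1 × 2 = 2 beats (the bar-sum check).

1) 0.0ms=0b +1153.846ms=3/2b
2) 1153.846ms=3/2b +384.615ms=1/2b
Σ=2b of 2 (78bpm 2/4) — PASS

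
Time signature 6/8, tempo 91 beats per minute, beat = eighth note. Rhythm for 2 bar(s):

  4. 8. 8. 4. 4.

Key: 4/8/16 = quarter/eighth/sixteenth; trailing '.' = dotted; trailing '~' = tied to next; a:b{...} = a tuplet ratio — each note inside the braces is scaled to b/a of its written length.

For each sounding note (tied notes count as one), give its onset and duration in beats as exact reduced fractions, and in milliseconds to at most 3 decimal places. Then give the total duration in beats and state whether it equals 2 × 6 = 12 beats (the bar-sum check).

1) 0.0ms=0b +1978.022ms=3b
2) 1978.022ms=3b +989.011ms=3/2b
3) 2967.033ms=9/2b +989.011ms=3/2b
4) 3956.044ms=6b +1978.022ms=3b
5) 5934.066ms=9b +1978.022ms=3b
Σ=12b of 12 (91bpm 6/8) — PASS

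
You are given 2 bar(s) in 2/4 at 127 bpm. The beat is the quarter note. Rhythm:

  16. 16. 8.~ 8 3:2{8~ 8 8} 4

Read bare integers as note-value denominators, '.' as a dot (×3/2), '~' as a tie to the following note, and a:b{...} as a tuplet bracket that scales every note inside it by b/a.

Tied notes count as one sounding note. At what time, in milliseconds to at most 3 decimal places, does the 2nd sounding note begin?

1. 0.0ms @ 0 + 177.165ms (3/8)
2. 177.165ms @ 3/8 + 177.165ms (3/8)
3. 354.331ms @ 3/4 + 590.551ms (5/4)
4. 944.882ms @ 2 + 314.961ms (2/3)
5. 1259.843ms @ 8/3 + 157.48ms (1/3)
6. 1417.323ms @ 3 + 472.441ms (1)

note 2 onset = 3/8b = 177.165ms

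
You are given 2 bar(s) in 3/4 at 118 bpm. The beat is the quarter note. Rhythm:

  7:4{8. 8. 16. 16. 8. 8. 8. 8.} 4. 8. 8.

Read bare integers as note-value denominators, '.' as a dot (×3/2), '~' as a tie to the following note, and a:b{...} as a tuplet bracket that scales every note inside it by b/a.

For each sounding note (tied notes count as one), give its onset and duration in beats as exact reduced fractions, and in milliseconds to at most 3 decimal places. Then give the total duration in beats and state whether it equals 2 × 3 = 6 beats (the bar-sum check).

1) 0.0ms=0b +217.918ms=3/7b
2) 217.918ms=3/7b +217.918ms=3/7b
3) 435.835ms=6/7b +108.959ms=3/14b
4) 544.794ms=15/14b +108.959ms=3/14b
5) 653.753ms=9/7b +217.918ms=3/7b
6) 871.671ms=12/7b +217.918ms=3/7b
7) 1089.588ms=15/7b +217.918ms=3/7b
8) 1307.506ms=18/7b +217.918ms=3/7b
9) 1525.424ms=3b +762.712ms=3/2b
10) 2288.136ms=9/2b +381.356ms=3/4b
11) 2669.492ms=21/4b +381.356ms=3/4b
Σ=6b of 6 (118bpm 3/4) — PASS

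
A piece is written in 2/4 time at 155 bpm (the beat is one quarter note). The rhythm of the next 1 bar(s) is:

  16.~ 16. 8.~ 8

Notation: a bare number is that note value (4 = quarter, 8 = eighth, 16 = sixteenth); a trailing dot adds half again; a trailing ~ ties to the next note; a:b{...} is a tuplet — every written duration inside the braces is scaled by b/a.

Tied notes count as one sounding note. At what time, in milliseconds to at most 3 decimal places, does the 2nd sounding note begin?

note 2 onset = 3/4b = 290.323ms

1. 0.0ms @ 0 + 290.323ms (3/4)
2. 290.323ms @ 3/4 + 483.871ms (5/4)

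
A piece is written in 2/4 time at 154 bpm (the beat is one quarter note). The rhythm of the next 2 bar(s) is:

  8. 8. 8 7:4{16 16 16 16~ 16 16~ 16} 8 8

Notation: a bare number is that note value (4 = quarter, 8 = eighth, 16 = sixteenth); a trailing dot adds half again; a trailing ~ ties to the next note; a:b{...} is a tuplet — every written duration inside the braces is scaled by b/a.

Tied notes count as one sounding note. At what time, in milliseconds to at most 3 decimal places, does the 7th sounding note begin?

note 7 onset = 17/7b = 946.197ms

1. 0.0ms @ 0 + 292.208ms (3/4)
2. 292.208ms @ 3/4 + 292.208ms (3/4)
3. 584.416ms @ 3/2 + 194.805ms (1/2)
4. 779.221ms @ 2 + 55.659ms (1/7)
5. 834.879ms @ 15/7 + 55.659ms (1/7)
6. 890.538ms @ 16/7 + 55.659ms (1/7)
7. 946.197ms @ 17/7 + 111.317ms (2/7)
8. 1057.514ms @ 19/7 + 111.317ms (2/7)
9. 1168.831ms @ 3 + 194.805ms (1/2)
10. 1363.636ms @ 7/2 + 194.805ms (1/2)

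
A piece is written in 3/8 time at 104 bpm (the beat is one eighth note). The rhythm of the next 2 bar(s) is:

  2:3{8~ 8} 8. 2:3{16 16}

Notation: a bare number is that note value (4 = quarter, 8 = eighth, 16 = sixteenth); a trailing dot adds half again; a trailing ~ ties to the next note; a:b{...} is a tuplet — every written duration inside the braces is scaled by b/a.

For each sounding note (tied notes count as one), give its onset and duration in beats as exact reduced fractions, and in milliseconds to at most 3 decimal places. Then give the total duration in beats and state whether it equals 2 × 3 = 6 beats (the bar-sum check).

1) 0.0ms=0b +1730.769ms=3b
2) 1730.769ms=3b +865.385ms=3/2b
3) 2596.154ms=9/2b +432.692ms=3/4b
4) 3028.846ms=21/4b +432.692ms=3/4b
Σ=6b of 6 (104bpm 3/8) — PASS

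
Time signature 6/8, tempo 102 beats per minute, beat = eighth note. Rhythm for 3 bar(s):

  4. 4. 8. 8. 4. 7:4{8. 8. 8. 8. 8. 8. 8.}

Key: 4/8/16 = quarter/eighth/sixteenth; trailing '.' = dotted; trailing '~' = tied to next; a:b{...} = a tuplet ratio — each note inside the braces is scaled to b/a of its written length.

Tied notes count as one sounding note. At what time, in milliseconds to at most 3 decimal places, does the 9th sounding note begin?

1. 0.0ms @ 0 + 1764.706ms (3)
2. 1764.706ms @ 3 + 1764.706ms (3)
3. 3529.412ms @ 6 + 882.353ms (3/2)
4. 4411.765ms @ 15/2 + 882.353ms (3/2)
5. 5294.118ms @ 9 + 1764.706ms (3)
6. 7058.824ms @ 12 + 504.202ms (6/7)
7. 7563.025ms @ 90/7 + 504.202ms (6/7)
8. 8067.227ms @ 96/7 + 504.202ms (6/7)
9. 8571.429ms @ 102/7 + 504.202ms (6/7)
10. 9075.63ms @ 108/7 + 504.202ms (6/7)
11. 9579.832ms @ 114/7 + 504.202ms (6/7)
12. 10084.034ms @ 120/7 + 504.202ms (6/7)

note 9 onset = 102/7b = 8571.429ms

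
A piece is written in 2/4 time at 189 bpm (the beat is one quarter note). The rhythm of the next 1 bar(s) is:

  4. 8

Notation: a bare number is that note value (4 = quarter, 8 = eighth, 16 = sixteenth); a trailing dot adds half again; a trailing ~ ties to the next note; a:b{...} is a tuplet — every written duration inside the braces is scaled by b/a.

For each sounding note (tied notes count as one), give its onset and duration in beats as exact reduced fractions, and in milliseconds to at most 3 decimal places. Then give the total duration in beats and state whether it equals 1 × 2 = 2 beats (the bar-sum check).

1) 0.0ms=0b +476.19ms=3/2b
2) 476.19ms=3/2b +158.73ms=1/2b
Σ=2b of 2 (189bpm 2/4) — PASS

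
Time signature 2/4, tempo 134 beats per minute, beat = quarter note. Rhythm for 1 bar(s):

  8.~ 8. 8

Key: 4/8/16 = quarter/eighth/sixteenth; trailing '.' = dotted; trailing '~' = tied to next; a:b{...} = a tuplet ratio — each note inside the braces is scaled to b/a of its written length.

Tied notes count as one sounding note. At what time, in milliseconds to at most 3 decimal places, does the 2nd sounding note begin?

1. 0.0ms @ 0 + 671.642ms (3/2)
2. 671.642ms @ 3/2 + 223.881ms (1/2)

note 2 onset = 3/2b = 671.642ms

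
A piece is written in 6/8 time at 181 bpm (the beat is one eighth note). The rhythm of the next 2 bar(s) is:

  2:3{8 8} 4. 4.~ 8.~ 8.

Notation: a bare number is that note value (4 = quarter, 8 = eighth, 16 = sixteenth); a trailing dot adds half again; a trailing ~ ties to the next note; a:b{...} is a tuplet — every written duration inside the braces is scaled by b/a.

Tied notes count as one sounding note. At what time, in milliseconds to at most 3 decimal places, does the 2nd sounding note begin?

1. 0.0ms @ 0 + 497.238ms (3/2)
2. 497.238ms @ 3/2 + 497.238ms (3/2)
3. 994.475ms @ 3 + 994.475ms (3)
4. 1988.95ms @ 6 + 1988.95ms (6)

note 2 onset = 3/2b = 497.238ms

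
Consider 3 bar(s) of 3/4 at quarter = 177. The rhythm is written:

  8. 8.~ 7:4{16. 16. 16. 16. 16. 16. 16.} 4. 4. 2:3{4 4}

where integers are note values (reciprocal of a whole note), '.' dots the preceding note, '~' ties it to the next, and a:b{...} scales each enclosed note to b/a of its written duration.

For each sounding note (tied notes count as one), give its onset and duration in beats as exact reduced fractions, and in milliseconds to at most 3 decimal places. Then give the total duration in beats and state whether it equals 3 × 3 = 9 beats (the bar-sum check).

1) 0.0ms=0b +254.237ms=3/4b
2) 254.237ms=3/4b +326.877ms=27/28b
3) 581.114ms=12/7b +72.639ms=3/14b
4) 653.753ms=27/14b +72.639ms=3/14b
5) 726.392ms=15/7b +72.639ms=3/14b
6) 799.031ms=33/14b +72.639ms=3/14b
7) 871.671ms=18/7b +72.639ms=3/14b
8) 944.31ms=39/14b +72.639ms=3/14b
9) 1016.949ms=3b +508.475ms=3/2b
10) 1525.424ms=9/2b +508.475ms=3/2b
11) 2033.898ms=6b +508.475ms=3/2b
12) 2542.373ms=15/2b +508.475ms=3/2b
Σ=9b of 9 (177bpm 3/4) — PASS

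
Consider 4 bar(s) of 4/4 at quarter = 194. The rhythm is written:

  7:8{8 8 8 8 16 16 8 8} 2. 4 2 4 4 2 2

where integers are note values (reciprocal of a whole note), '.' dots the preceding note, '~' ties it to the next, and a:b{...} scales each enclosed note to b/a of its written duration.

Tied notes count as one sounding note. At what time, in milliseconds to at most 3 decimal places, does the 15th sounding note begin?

note 15 onset = 14b = 4329.897ms

1. 0.0ms @ 0 + 176.73ms (4/7)
2. 176.73ms @ 4/7 + 176.73ms (4/7)
3. 353.461ms @ 8/7 + 176.73ms (4/7)
4. 530.191ms @ 12/7 + 176.73ms (4/7)
5. 706.922ms @ 16/7 + 88.365ms (2/7)
6. 795.287ms @ 18/7 + 88.365ms (2/7)
7. 883.652ms @ 20/7 + 176.73ms (4/7)
8. 1060.383ms @ 24/7 + 176.73ms (4/7)
9. 1237.113ms @ 4 + 927.835ms (3)
10. 2164.948ms @ 7 + 309.278ms (1)
11. 2474.227ms @ 8 + 618.557ms (2)
12. 3092.784ms @ 10 + 309.278ms (1)
13. 3402.062ms @ 11 + 309.278ms (1)
14. 3711.34ms @ 12 + 618.557ms (2)
15. 4329.897ms @ 14 + 618.557ms (2)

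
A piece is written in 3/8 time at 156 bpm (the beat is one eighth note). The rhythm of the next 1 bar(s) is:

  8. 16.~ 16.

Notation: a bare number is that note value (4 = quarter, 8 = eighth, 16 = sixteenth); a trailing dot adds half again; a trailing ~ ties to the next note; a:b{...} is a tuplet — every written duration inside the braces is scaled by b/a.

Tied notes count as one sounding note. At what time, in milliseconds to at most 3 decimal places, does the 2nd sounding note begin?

note 2 onset = 3/2b = 576.923ms

1. 0.0ms @ 0 + 576.923ms (3/2)
2. 576.923ms @ 3/2 + 576.923ms (3/2)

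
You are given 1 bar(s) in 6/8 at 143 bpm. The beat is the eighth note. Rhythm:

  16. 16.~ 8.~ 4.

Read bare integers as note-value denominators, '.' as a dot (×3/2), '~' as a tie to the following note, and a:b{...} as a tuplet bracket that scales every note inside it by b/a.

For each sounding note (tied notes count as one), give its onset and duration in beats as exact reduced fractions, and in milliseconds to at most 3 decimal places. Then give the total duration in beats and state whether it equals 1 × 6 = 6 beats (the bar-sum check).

1) 0.0ms=0b +314.685ms=3/4b
2) 314.685ms=3/4b +2202.797ms=21/4b
Σ=6b of 6 (143bpm 6/8) — PASS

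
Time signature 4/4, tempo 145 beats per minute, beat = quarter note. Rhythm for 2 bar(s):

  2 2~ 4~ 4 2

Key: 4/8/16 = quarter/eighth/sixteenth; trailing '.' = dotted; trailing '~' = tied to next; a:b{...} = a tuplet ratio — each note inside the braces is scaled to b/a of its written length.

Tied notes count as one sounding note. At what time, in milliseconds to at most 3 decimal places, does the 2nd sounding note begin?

1. 0.0ms @ 0 + 827.586ms (2)
2. 827.586ms @ 2 + 1655.172ms (4)
3. 2482.759ms @ 6 + 827.586ms (2)

note 2 onset = 2b = 827.586ms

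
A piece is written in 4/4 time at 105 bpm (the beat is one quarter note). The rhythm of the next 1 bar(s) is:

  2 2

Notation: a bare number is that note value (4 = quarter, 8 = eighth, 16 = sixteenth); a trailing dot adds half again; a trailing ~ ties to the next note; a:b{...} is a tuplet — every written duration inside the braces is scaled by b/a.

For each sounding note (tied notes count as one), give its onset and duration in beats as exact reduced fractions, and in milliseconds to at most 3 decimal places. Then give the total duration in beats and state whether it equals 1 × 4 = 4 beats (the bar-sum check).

1) 0.0ms=0b +1142.857ms=2b
2) 1142.857ms=2b +1142.857ms=2b
Σ=4b of 4 (105bpm 4/4) — PASS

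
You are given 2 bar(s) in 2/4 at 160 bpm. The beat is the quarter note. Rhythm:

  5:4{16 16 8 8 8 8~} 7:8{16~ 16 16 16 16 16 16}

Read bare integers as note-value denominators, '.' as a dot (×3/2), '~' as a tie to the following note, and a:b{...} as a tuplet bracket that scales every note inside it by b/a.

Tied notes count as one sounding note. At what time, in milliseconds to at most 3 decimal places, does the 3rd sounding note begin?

note 3 onset = 2/5b = 150.0ms

1. 0.0ms @ 0 + 75.0ms (1/5)
2. 75.0ms @ 1/5 + 75.0ms (1/5)
3. 150.0ms @ 2/5 + 150.0ms (2/5)
4. 300.0ms @ 4/5 + 150.0ms (2/5)
5. 450.0ms @ 6/5 + 150.0ms (2/5)
6. 600.0ms @ 8/5 + 364.286ms (34/35)
7. 964.286ms @ 18/7 + 107.143ms (2/7)
8. 1071.429ms @ 20/7 + 107.143ms (2/7)
9. 1178.571ms @ 22/7 + 107.143ms (2/7)
10. 1285.714ms @ 24/7 + 107.143ms (2/7)
11. 1392.857ms @ 26/7 + 107.143ms (2/7)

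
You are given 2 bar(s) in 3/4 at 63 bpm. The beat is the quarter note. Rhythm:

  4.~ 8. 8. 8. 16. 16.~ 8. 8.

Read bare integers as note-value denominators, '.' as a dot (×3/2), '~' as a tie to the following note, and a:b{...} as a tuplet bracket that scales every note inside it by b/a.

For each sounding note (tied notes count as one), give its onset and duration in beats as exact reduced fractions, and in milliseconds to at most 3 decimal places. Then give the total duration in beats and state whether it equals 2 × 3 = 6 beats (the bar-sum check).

1) 0.0ms=0b +2142.857ms=9/4b
2) 2142.857ms=9/4b +714.286ms=3/4b
3) 2857.143ms=3b +714.286ms=3/4b
4) 3571.429ms=15/4b +357.143ms=3/8b
5) 3928.571ms=33/8b +1071.429ms=9/8b
6) 5000.0ms=21/4b +714.286ms=3/4b
Σ=6b of 6 (63bpm 3/4) — PASS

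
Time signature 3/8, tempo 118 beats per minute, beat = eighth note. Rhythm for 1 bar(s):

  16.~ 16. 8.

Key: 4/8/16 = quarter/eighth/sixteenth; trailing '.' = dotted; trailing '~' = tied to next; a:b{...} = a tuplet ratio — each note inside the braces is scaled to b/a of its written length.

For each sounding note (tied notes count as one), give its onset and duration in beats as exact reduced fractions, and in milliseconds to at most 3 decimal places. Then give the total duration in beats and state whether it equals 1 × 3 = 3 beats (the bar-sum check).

1) 0.0ms=0b +762.712ms=3/2b
2) 762.712ms=3/2b +762.712ms=3/2b
Σ=3b of 3 (118bpm 3/8) — PASS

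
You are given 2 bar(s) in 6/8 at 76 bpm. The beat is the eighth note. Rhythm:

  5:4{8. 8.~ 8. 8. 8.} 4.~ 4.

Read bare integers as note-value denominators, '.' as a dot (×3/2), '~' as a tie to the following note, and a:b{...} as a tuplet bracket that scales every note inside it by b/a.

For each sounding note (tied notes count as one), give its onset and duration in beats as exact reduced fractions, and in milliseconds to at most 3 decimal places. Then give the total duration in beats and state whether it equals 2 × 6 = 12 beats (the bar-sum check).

1) 0.0ms=0b +947.368ms=6/5b
2) 947.368ms=6/5b +1894.737ms=12/5b
3) 2842.105ms=18/5b +947.368ms=6/5b
4) 3789.474ms=24/5b +947.368ms=6/5b
5) 4736.842ms=6b +4736.842ms=6b
Σ=12b of 12 (76bpm 6/8) — PASS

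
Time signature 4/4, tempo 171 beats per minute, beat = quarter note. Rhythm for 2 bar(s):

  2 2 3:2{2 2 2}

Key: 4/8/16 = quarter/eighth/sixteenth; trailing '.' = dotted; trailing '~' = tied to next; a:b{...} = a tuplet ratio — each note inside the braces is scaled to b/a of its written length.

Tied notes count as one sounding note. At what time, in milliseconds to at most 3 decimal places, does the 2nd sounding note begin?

1. 0.0ms @ 0 + 701.754ms (2)
2. 701.754ms @ 2 + 701.754ms (2)
3. 1403.509ms @ 4 + 467.836ms (4/3)
4. 1871.345ms @ 16/3 + 467.836ms (4/3)
5. 2339.181ms @ 20/3 + 467.836ms (4/3)

note 2 onset = 2b = 701.754ms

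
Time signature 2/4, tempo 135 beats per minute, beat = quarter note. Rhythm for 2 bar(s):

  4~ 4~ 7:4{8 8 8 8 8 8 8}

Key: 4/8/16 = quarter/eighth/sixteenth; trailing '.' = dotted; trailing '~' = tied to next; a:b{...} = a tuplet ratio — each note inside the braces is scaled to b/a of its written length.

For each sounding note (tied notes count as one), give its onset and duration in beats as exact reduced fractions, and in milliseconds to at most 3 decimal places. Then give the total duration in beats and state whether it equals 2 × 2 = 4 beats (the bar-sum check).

1) 0.0ms=0b +1015.873ms=16/7b
2) 1015.873ms=16/7b +126.984ms=2/7b
3) 1142.857ms=18/7b +126.984ms=2/7b
4) 1269.841ms=20/7b +126.984ms=2/7b
5) 1396.825ms=22/7b +126.984ms=2/7b
6) 1523.81ms=24/7b +126.984ms=2/7b
7) 1650.794ms=26/7b +126.984ms=2/7b
Σ=4b of 4 (135bpm 2/4) — PASS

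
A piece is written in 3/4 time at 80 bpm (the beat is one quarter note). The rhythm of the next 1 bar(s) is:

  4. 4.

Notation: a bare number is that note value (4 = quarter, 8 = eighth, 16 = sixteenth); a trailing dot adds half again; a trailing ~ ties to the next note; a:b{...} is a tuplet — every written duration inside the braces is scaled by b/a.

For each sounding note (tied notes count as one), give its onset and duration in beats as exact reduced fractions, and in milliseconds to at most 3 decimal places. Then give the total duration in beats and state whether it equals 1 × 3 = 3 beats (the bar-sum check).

1) 0.0ms=0b +1125.0ms=3/2b
2) 1125.0ms=3/2b +1125.0ms=3/2b
Σ=3b of 3 (80bpm 3/4) — PASS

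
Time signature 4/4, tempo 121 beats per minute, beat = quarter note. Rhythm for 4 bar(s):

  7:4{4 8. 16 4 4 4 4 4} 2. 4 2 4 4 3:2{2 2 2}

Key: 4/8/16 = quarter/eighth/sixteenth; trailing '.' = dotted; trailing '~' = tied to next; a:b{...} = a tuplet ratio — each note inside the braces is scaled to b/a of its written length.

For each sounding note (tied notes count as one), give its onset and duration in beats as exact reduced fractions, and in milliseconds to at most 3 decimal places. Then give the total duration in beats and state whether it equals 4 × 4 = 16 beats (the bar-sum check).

1) 0.0ms=0b +283.353ms=4/7b
2) 283.353ms=4/7b +212.515ms=3/7b
3) 495.868ms=1b +70.838ms=1/7b
4) 566.706ms=8/7b +283.353ms=4/7b
5) 850.059ms=12/7b +283.353ms=4/7b
6) 1133.412ms=16/7b +283.353ms=4/7b
7) 1416.765ms=20/7b +283.353ms=4/7b
8) 1700.118ms=24/7b +283.353ms=4/7b
9) 1983.471ms=4b +1487.603ms=3b
10) 3471.074ms=7b +495.868ms=1b
11) 3966.942ms=8b +991.736ms=2b
12) 4958.678ms=10b +495.868ms=1b
13) 5454.545ms=11b +495.868ms=1b
14) 5950.413ms=12b +661.157ms=4/3b
15) 6611.57ms=40/3b +661.157ms=4/3b
16) 7272.727ms=44/3b +661.157ms=4/3b
Σ=16b of 16 (121bpm 4/4) — PASS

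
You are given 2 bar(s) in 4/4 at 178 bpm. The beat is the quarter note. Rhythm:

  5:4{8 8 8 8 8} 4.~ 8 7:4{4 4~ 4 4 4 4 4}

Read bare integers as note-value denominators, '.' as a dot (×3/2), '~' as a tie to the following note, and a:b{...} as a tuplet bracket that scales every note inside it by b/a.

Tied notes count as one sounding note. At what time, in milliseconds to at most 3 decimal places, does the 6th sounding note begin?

note 6 onset = 2b = 674.157ms

1. 0.0ms @ 0 + 134.831ms (2/5)
2. 134.831ms @ 2/5 + 134.831ms (2/5)
3. 269.663ms @ 4/5 + 134.831ms (2/5)
4. 404.494ms @ 6/5 + 134.831ms (2/5)
5. 539.326ms @ 8/5 + 134.831ms (2/5)
6. 674.157ms @ 2 + 674.157ms (2)
7. 1348.315ms @ 4 + 192.616ms (4/7)
8. 1540.931ms @ 32/7 + 385.233ms (8/7)
9. 1926.164ms @ 40/7 + 192.616ms (4/7)
10. 2118.78ms @ 44/7 + 192.616ms (4/7)
11. 2311.396ms @ 48/7 + 192.616ms (4/7)
12. 2504.013ms @ 52/7 + 192.616ms (4/7)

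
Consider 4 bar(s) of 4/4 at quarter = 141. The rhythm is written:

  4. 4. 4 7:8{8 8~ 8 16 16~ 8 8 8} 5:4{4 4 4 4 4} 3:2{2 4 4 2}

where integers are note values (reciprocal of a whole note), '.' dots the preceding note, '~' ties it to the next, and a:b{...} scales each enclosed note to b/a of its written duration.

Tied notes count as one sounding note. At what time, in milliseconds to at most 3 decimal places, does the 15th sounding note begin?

note 15 onset = 12b = 5106.383ms

1. 0.0ms @ 0 + 638.298ms (3/2)
2. 638.298ms @ 3/2 + 638.298ms (3/2)
3. 1276.596ms @ 3 + 425.532ms (1)
4. 1702.128ms @ 4 + 243.161ms (4/7)
5. 1945.289ms @ 32/7 + 486.322ms (8/7)
6. 2431.611ms @ 40/7 + 121.581ms (2/7)
7. 2553.191ms @ 6 + 364.742ms (6/7)
8. 2917.933ms @ 48/7 + 243.161ms (4/7)
9. 3161.094ms @ 52/7 + 243.161ms (4/7)
10. 3404.255ms @ 8 + 340.426ms (4/5)
11. 3744.681ms @ 44/5 + 340.426ms (4/5)
12. 4085.106ms @ 48/5 + 340.426ms (4/5)
13. 4425.532ms @ 52/5 + 340.426ms (4/5)
14. 4765.957ms @ 56/5 + 340.426ms (4/5)
15. 5106.383ms @ 12 + 567.376ms (4/3)
16. 5673.759ms @ 40/3 + 283.688ms (2/3)
17. 5957.447ms @ 14 + 283.688ms (2/3)
18. 6241.135ms @ 44/3 + 567.376ms (4/3)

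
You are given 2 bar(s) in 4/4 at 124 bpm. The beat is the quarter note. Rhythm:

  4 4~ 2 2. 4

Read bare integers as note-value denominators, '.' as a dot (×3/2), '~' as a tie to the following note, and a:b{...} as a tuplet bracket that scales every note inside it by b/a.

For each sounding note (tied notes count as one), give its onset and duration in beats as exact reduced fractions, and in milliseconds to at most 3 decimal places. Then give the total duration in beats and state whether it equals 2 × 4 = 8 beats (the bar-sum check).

1) 0.0ms=0b +483.871ms=1b
2) 483.871ms=1b +1451.613ms=3b
3) 1935.484ms=4b +1451.613ms=3b
4) 3387.097ms=7b +483.871ms=1b
Σ=8b of 8 (124bpm 4/4) — PASS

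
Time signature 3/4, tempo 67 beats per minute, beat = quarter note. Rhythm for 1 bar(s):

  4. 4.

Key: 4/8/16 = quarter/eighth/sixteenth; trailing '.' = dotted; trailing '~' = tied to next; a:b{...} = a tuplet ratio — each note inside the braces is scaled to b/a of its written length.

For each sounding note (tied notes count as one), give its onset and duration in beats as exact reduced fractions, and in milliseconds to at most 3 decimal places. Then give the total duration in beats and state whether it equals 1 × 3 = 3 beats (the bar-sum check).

1) 0.0ms=0b +1343.284ms=3/2b
2) 1343.284ms=3/2b +1343.284ms=3/2b
Σ=3b of 3 (67bpm 3/4) — PASS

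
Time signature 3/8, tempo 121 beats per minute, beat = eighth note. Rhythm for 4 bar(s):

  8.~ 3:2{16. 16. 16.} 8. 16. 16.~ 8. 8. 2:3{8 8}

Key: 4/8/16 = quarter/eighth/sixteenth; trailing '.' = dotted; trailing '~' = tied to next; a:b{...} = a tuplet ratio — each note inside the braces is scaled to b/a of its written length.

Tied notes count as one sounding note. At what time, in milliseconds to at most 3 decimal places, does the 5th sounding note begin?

1. 0.0ms @ 0 + 991.736ms (2)
2. 991.736ms @ 2 + 247.934ms (1/2)
3. 1239.669ms @ 5/2 + 247.934ms (1/2)
4. 1487.603ms @ 3 + 743.802ms (3/2)
5. 2231.405ms @ 9/2 + 371.901ms (3/4)
6. 2603.306ms @ 21/4 + 1115.702ms (9/4)
7. 3719.008ms @ 15/2 + 743.802ms (3/2)
8. 4462.81ms @ 9 + 743.802ms (3/2)
9. 5206.612ms @ 21/2 + 743.802ms (3/2)

note 5 onset = 9/2b = 2231.405ms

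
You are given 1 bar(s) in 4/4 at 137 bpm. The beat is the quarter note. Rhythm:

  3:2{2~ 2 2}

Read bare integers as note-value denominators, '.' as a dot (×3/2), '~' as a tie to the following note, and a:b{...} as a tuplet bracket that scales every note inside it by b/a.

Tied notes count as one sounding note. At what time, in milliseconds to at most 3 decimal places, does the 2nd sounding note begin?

1. 0.0ms @ 0 + 1167.883ms (8/3)
2. 1167.883ms @ 8/3 + 583.942ms (4/3)

note 2 onset = 8/3b = 1167.883ms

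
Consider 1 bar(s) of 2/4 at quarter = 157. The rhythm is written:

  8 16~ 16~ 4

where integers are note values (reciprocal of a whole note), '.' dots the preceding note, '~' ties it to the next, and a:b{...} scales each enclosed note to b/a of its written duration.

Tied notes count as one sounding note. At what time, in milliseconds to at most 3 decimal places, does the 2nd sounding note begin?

1. 0.0ms @ 0 + 191.083ms (1/2)
2. 191.083ms @ 1/2 + 573.248ms (3/2)

note 2 onset = 1/2b = 191.083ms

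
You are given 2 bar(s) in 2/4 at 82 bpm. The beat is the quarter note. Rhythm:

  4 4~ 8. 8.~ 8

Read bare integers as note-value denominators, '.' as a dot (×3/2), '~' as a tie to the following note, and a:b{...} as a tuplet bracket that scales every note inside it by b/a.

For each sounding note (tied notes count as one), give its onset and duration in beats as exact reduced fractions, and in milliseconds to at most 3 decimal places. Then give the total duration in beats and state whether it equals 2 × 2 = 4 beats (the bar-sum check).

1) 0.0ms=0b +731.707ms=1b
2) 731.707ms=1b +1280.488ms=7/4b
3) 2012.195ms=11/4b +914.634ms=5/4b
Σ=4b of 4 (82bpm 2/4) — PASS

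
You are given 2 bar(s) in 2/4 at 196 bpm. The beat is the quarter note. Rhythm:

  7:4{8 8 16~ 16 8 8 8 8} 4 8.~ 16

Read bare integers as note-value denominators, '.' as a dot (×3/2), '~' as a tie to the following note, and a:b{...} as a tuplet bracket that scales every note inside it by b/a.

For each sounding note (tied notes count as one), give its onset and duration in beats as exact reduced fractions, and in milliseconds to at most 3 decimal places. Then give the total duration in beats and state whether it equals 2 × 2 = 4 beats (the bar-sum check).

1) 0.0ms=0b +87.464ms=2/7b
2) 87.464ms=2/7b +87.464ms=2/7b
3) 174.927ms=4/7b +87.464ms=2/7b
4) 262.391ms=6/7b +87.464ms=2/7b
5) 349.854ms=8/7b +87.464ms=2/7b
6) 437.318ms=10/7b +87.464ms=2/7b
7) 524.781ms=12/7b +87.464ms=2/7b
8) 612.245ms=2b +306.122ms=1b
9) 918.367ms=3b +306.122ms=1b
Σ=4b of 4 (196bpm 2/4) — PASS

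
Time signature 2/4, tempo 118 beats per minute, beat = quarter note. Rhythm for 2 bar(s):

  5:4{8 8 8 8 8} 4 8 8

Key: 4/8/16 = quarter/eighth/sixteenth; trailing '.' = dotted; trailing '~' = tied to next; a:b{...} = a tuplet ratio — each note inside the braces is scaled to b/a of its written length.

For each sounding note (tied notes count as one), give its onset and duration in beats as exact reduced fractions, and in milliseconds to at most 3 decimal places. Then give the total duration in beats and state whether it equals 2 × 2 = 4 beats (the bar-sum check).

1) 0.0ms=0b +203.39ms=2/5b
2) 203.39ms=2/5b +203.39ms=2/5b
3) 406.78ms=4/5b +203.39ms=2/5b
4) 610.169ms=6/5b +203.39ms=2/5b
5) 813.559ms=8/5b +203.39ms=2/5b
6) 1016.949ms=2b +508.475ms=1b
7) 1525.424ms=3b +254.237ms=1/2b
8) 1779.661ms=7/2b +254.237ms=1/2b
Σ=4b of 4 (118bpm 2/4) — PASS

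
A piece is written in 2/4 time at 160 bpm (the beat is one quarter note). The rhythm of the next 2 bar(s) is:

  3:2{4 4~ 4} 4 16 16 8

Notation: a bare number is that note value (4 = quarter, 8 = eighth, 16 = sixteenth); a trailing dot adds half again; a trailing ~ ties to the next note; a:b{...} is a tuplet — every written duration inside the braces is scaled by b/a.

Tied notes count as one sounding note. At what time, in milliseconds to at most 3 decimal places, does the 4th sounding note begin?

1. 0.0ms @ 0 + 250.0ms (2/3)
2. 250.0ms @ 2/3 + 500.0ms (4/3)
3. 750.0ms @ 2 + 375.0ms (1)
4. 1125.0ms @ 3 + 93.75ms (1/4)
5. 1218.75ms @ 13/4 + 93.75ms (1/4)
6. 1312.5ms @ 7/2 + 187.5ms (1/2)

note 4 onset = 3b = 1125.0ms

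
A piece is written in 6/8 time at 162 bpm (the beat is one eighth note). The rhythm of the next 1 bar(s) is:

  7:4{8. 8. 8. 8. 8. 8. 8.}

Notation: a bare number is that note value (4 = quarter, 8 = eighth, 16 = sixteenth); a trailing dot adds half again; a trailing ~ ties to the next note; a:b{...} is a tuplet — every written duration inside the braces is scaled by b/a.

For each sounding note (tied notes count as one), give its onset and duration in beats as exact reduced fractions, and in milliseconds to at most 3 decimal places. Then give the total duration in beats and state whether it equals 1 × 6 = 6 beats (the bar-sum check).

1) 0.0ms=0b +317.46ms=6/7b
2) 317.46ms=6/7b +317.46ms=6/7b
3) 634.921ms=12/7b +317.46ms=6/7b
4) 952.381ms=18/7b +317.46ms=6/7b
5) 1269.841ms=24/7b +317.46ms=6/7b
6) 1587.302ms=30/7b +317.46ms=6/7b
7) 1904.762ms=36/7b +317.46ms=6/7b
Σ=6b of 6 (162bpm 6/8) — PASS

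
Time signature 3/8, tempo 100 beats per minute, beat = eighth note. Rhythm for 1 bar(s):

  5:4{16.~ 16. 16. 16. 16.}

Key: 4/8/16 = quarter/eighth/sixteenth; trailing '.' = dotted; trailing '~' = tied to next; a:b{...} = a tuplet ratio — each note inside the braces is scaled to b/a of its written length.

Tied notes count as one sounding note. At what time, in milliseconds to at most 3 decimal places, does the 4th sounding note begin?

note 4 onset = 12/5b = 1440.0ms

1. 0.0ms @ 0 + 720.0ms (6/5)
2. 720.0ms @ 6/5 + 360.0ms (3/5)
3. 1080.0ms @ 9/5 + 360.0ms (3/5)
4. 1440.0ms @ 12/5 + 360.0ms (3/5)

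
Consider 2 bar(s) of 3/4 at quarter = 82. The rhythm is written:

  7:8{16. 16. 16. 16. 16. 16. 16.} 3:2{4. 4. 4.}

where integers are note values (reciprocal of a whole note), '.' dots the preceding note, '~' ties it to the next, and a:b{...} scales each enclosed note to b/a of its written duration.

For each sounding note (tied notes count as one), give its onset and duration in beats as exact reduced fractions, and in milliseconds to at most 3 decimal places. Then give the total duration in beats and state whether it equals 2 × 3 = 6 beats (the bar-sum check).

1) 0.0ms=0b +313.589ms=3/7b
2) 313.589ms=3/7b +313.589ms=3/7b
3) 627.178ms=6/7b +313.589ms=3/7b
4) 940.767ms=9/7b +313.589ms=3/7b
5) 1254.355ms=12/7b +313.589ms=3/7b
6) 1567.944ms=15/7b +313.589ms=3/7b
7) 1881.533ms=18/7b +313.589ms=3/7b
8) 2195.122ms=3b +731.707ms=1b
9) 2926.829ms=4b +731.707ms=1b
10) 3658.537ms=5b +731.707ms=1b
Σ=6b of 6 (82bpm 3/4) — PASS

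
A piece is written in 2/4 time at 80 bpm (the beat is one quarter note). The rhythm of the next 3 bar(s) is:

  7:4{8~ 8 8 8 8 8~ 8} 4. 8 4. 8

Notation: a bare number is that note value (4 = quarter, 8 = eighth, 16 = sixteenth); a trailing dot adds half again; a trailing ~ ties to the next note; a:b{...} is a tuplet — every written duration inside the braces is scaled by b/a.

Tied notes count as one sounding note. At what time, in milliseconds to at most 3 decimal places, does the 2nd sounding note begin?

1. 0.0ms @ 0 + 428.571ms (4/7)
2. 428.571ms @ 4/7 + 214.286ms (2/7)
3. 642.857ms @ 6/7 + 214.286ms (2/7)
4. 857.143ms @ 8/7 + 214.286ms (2/7)
5. 1071.429ms @ 10/7 + 428.571ms (4/7)
6. 1500.0ms @ 2 + 1125.0ms (3/2)
7. 2625.0ms @ 7/2 + 375.0ms (1/2)
8. 3000.0ms @ 4 + 1125.0ms (3/2)
9. 4125.0ms @ 11/2 + 375.0ms (1/2)

note 2 onset = 4/7b = 428.571ms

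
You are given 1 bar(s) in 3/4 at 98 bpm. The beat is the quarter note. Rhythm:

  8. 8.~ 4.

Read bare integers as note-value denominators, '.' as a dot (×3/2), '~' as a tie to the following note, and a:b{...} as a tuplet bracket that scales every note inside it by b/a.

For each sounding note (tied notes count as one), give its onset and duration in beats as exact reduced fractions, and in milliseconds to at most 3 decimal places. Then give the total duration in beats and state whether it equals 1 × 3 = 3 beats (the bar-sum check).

1) 0.0ms=0b +459.184ms=3/4b
2) 459.184ms=3/4b +1377.551ms=9/4b
Σ=3b of 3 (98bpm 3/4) — PASS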